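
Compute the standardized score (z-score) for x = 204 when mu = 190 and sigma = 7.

2

Step 1: Recall the z-score formula: z = (x - mu) / sigma
Step 2: Substitute values: z = (204 - 190) / 7
Step 3: z = 14 / 7 = 2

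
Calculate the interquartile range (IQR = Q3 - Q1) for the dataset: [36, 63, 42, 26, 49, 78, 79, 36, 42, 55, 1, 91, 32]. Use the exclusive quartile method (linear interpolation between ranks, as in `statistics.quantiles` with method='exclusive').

36.5

Step 1: Sort the data: [1, 26, 32, 36, 36, 42, 42, 49, 55, 63, 78, 79, 91]
Step 2: n = 13
Step 3: Using the exclusive quartile method:
  Q1 = 34
  Q2 (median) = 42
  Q3 = 70.5
  IQR = Q3 - Q1 = 70.5 - 34 = 36.5
Step 4: IQR = 36.5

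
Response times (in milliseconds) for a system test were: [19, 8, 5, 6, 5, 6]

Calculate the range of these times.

14

Step 1: Identify the maximum value: max = 19
Step 2: Identify the minimum value: min = 5
Step 3: Range = max - min = 19 - 5 = 14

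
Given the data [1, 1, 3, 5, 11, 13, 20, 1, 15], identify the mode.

1

Step 1: Count the frequency of each value:
  1: appears 3 time(s)
  3: appears 1 time(s)
  5: appears 1 time(s)
  11: appears 1 time(s)
  13: appears 1 time(s)
  15: appears 1 time(s)
  20: appears 1 time(s)
Step 2: The value 1 appears most frequently (3 times).
Step 3: Mode = 1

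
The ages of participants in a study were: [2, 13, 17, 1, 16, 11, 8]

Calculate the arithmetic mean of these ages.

9.7143

Step 1: Sum all values: 2 + 13 + 17 + 1 + 16 + 11 + 8 = 68
Step 2: Count the number of values: n = 7
Step 3: Mean = sum / n = 68 / 7 = 9.7143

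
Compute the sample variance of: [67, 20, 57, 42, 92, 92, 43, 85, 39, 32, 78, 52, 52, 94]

598.0934

Step 1: Compute the mean: (67 + 20 + 57 + 42 + 92 + 92 + 43 + 85 + 39 + 32 + 78 + 52 + 52 + 94) / 14 = 60.3571
Step 2: Compute squared deviations from the mean:
  (67 - 60.3571)^2 = 44.1276
  (20 - 60.3571)^2 = 1628.699
  (57 - 60.3571)^2 = 11.2704
  (42 - 60.3571)^2 = 336.9847
  (92 - 60.3571)^2 = 1001.2704
  (92 - 60.3571)^2 = 1001.2704
  (43 - 60.3571)^2 = 301.2704
  (85 - 60.3571)^2 = 607.2704
  (39 - 60.3571)^2 = 456.1276
  (32 - 60.3571)^2 = 804.1276
  (78 - 60.3571)^2 = 311.2704
  (52 - 60.3571)^2 = 69.8418
  (52 - 60.3571)^2 = 69.8418
  (94 - 60.3571)^2 = 1131.8418
Step 3: Sum of squared deviations = 7775.2143
Step 4: Sample variance = 7775.2143 / 13 = 598.0934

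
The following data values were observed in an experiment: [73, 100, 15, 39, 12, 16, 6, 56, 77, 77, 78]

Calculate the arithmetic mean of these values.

49.9091

Step 1: Sum all values: 73 + 100 + 15 + 39 + 12 + 16 + 6 + 56 + 77 + 77 + 78 = 549
Step 2: Count the number of values: n = 11
Step 3: Mean = sum / n = 549 / 11 = 49.9091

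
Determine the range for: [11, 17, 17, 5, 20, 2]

18

Step 1: Identify the maximum value: max = 20
Step 2: Identify the minimum value: min = 2
Step 3: Range = max - min = 20 - 2 = 18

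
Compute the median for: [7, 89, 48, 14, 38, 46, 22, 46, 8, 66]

42

Step 1: Sort the data in ascending order: [7, 8, 14, 22, 38, 46, 46, 48, 66, 89]
Step 2: The number of values is n = 10.
Step 3: Since n is even, the median is the average of positions 5 and 6:
  Median = (38 + 46) / 2 = 42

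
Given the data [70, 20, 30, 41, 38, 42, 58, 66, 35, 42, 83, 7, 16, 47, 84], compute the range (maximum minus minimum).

77

Step 1: Identify the maximum value: max = 84
Step 2: Identify the minimum value: min = 7
Step 3: Range = max - min = 84 - 7 = 77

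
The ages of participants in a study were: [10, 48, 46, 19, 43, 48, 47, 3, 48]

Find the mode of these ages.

48

Step 1: Count the frequency of each value:
  3: appears 1 time(s)
  10: appears 1 time(s)
  19: appears 1 time(s)
  43: appears 1 time(s)
  46: appears 1 time(s)
  47: appears 1 time(s)
  48: appears 3 time(s)
Step 2: The value 48 appears most frequently (3 times).
Step 3: Mode = 48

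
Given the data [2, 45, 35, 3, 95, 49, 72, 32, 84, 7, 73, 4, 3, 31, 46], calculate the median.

35

Step 1: Sort the data in ascending order: [2, 3, 3, 4, 7, 31, 32, 35, 45, 46, 49, 72, 73, 84, 95]
Step 2: The number of values is n = 15.
Step 3: Since n is odd, the median is the middle value at position 8: 35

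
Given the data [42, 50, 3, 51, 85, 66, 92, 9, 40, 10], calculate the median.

46

Step 1: Sort the data in ascending order: [3, 9, 10, 40, 42, 50, 51, 66, 85, 92]
Step 2: The number of values is n = 10.
Step 3: Since n is even, the median is the average of positions 5 and 6:
  Median = (42 + 50) / 2 = 46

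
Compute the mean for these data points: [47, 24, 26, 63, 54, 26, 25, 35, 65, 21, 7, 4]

33.0833

Step 1: Sum all values: 47 + 24 + 26 + 63 + 54 + 26 + 25 + 35 + 65 + 21 + 7 + 4 = 397
Step 2: Count the number of values: n = 12
Step 3: Mean = sum / n = 397 / 12 = 33.0833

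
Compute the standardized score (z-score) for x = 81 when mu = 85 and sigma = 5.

-0.8

Step 1: Recall the z-score formula: z = (x - mu) / sigma
Step 2: Substitute values: z = (81 - 85) / 5
Step 3: z = -4 / 5 = -0.8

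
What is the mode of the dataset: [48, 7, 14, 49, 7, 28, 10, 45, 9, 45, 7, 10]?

7

Step 1: Count the frequency of each value:
  7: appears 3 time(s)
  9: appears 1 time(s)
  10: appears 2 time(s)
  14: appears 1 time(s)
  28: appears 1 time(s)
  45: appears 2 time(s)
  48: appears 1 time(s)
  49: appears 1 time(s)
Step 2: The value 7 appears most frequently (3 times).
Step 3: Mode = 7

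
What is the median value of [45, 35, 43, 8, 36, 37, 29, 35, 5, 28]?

35

Step 1: Sort the data in ascending order: [5, 8, 28, 29, 35, 35, 36, 37, 43, 45]
Step 2: The number of values is n = 10.
Step 3: Since n is even, the median is the average of positions 5 and 6:
  Median = (35 + 35) / 2 = 35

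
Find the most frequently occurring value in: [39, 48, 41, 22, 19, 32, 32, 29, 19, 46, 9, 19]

19

Step 1: Count the frequency of each value:
  9: appears 1 time(s)
  19: appears 3 time(s)
  22: appears 1 time(s)
  29: appears 1 time(s)
  32: appears 2 time(s)
  39: appears 1 time(s)
  41: appears 1 time(s)
  46: appears 1 time(s)
  48: appears 1 time(s)
Step 2: The value 19 appears most frequently (3 times).
Step 3: Mode = 19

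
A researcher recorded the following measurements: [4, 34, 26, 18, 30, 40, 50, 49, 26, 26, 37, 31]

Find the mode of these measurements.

26

Step 1: Count the frequency of each value:
  4: appears 1 time(s)
  18: appears 1 time(s)
  26: appears 3 time(s)
  30: appears 1 time(s)
  31: appears 1 time(s)
  34: appears 1 time(s)
  37: appears 1 time(s)
  40: appears 1 time(s)
  49: appears 1 time(s)
  50: appears 1 time(s)
Step 2: The value 26 appears most frequently (3 times).
Step 3: Mode = 26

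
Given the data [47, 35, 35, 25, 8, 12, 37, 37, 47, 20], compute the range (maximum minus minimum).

39

Step 1: Identify the maximum value: max = 47
Step 2: Identify the minimum value: min = 8
Step 3: Range = max - min = 47 - 8 = 39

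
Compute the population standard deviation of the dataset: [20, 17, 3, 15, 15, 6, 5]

6.2303

Step 1: Compute the mean: 11.5714
Step 2: Sum of squared deviations from the mean: 271.7143
Step 3: Population variance = 271.7143 / 7 = 38.8163
Step 4: Standard deviation = sqrt(38.8163) = 6.2303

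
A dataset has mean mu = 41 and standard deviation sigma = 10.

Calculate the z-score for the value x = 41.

0

Step 1: Recall the z-score formula: z = (x - mu) / sigma
Step 2: Substitute values: z = (41 - 41) / 10
Step 3: z = 0 / 10 = 0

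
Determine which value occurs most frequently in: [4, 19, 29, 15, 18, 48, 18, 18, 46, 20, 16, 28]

18

Step 1: Count the frequency of each value:
  4: appears 1 time(s)
  15: appears 1 time(s)
  16: appears 1 time(s)
  18: appears 3 time(s)
  19: appears 1 time(s)
  20: appears 1 time(s)
  28: appears 1 time(s)
  29: appears 1 time(s)
  46: appears 1 time(s)
  48: appears 1 time(s)
Step 2: The value 18 appears most frequently (3 times).
Step 3: Mode = 18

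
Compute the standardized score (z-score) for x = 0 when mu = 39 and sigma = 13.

-3

Step 1: Recall the z-score formula: z = (x - mu) / sigma
Step 2: Substitute values: z = (0 - 39) / 13
Step 3: z = -39 / 13 = -3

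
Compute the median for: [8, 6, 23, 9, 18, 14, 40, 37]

16

Step 1: Sort the data in ascending order: [6, 8, 9, 14, 18, 23, 37, 40]
Step 2: The number of values is n = 8.
Step 3: Since n is even, the median is the average of positions 4 and 5:
  Median = (14 + 18) / 2 = 16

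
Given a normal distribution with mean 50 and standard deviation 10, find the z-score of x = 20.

-3

Step 1: Recall the z-score formula: z = (x - mu) / sigma
Step 2: Substitute values: z = (20 - 50) / 10
Step 3: z = -30 / 10 = -3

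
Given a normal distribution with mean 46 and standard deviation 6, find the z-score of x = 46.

0

Step 1: Recall the z-score formula: z = (x - mu) / sigma
Step 2: Substitute values: z = (46 - 46) / 6
Step 3: z = 0 / 6 = 0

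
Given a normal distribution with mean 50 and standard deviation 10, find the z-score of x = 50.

0

Step 1: Recall the z-score formula: z = (x - mu) / sigma
Step 2: Substitute values: z = (50 - 50) / 10
Step 3: z = 0 / 10 = 0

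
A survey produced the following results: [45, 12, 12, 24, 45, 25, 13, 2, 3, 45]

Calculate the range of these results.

43

Step 1: Identify the maximum value: max = 45
Step 2: Identify the minimum value: min = 2
Step 3: Range = max - min = 45 - 2 = 43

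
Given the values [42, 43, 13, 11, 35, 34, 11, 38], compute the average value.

28.375

Step 1: Sum all values: 42 + 43 + 13 + 11 + 35 + 34 + 11 + 38 = 227
Step 2: Count the number of values: n = 8
Step 3: Mean = sum / n = 227 / 8 = 28.375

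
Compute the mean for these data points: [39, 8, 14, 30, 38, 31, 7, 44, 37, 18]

26.6

Step 1: Sum all values: 39 + 8 + 14 + 30 + 38 + 31 + 7 + 44 + 37 + 18 = 266
Step 2: Count the number of values: n = 10
Step 3: Mean = sum / n = 266 / 10 = 26.6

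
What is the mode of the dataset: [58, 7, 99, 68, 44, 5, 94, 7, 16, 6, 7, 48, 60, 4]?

7

Step 1: Count the frequency of each value:
  4: appears 1 time(s)
  5: appears 1 time(s)
  6: appears 1 time(s)
  7: appears 3 time(s)
  16: appears 1 time(s)
  44: appears 1 time(s)
  48: appears 1 time(s)
  58: appears 1 time(s)
  60: appears 1 time(s)
  68: appears 1 time(s)
  94: appears 1 time(s)
  99: appears 1 time(s)
Step 2: The value 7 appears most frequently (3 times).
Step 3: Mode = 7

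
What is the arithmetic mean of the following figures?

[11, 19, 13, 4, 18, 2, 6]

10.4286

Step 1: Sum all values: 11 + 19 + 13 + 4 + 18 + 2 + 6 = 73
Step 2: Count the number of values: n = 7
Step 3: Mean = sum / n = 73 / 7 = 10.4286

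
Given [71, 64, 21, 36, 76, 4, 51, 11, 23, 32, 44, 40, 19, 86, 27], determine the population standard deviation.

23.8905

Step 1: Compute the mean: 40.3333
Step 2: Sum of squared deviations from the mean: 8561.3333
Step 3: Population variance = 8561.3333 / 15 = 570.7556
Step 4: Standard deviation = sqrt(570.7556) = 23.8905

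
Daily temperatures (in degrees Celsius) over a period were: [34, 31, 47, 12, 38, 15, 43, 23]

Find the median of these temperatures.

32.5

Step 1: Sort the data in ascending order: [12, 15, 23, 31, 34, 38, 43, 47]
Step 2: The number of values is n = 8.
Step 3: Since n is even, the median is the average of positions 4 and 5:
  Median = (31 + 34) / 2 = 32.5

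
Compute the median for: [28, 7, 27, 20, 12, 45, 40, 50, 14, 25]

26

Step 1: Sort the data in ascending order: [7, 12, 14, 20, 25, 27, 28, 40, 45, 50]
Step 2: The number of values is n = 10.
Step 3: Since n is even, the median is the average of positions 5 and 6:
  Median = (25 + 27) / 2 = 26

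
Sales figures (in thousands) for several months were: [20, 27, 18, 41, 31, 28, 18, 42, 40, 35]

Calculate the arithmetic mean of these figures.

30

Step 1: Sum all values: 20 + 27 + 18 + 41 + 31 + 28 + 18 + 42 + 40 + 35 = 300
Step 2: Count the number of values: n = 10
Step 3: Mean = sum / n = 300 / 10 = 30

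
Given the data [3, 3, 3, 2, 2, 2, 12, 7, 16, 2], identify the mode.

2

Step 1: Count the frequency of each value:
  2: appears 4 time(s)
  3: appears 3 time(s)
  7: appears 1 time(s)
  12: appears 1 time(s)
  16: appears 1 time(s)
Step 2: The value 2 appears most frequently (4 times).
Step 3: Mode = 2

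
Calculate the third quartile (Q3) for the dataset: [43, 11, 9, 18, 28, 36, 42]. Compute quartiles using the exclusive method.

42

Step 1: Sort the data: [9, 11, 18, 28, 36, 42, 43]
Step 2: n = 7
Step 3: Using the exclusive quartile method:
  Q1 = 11
  Q2 (median) = 28
  Q3 = 42
  IQR = Q3 - Q1 = 42 - 11 = 31
Step 4: Q3 = 42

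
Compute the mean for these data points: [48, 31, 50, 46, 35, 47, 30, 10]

37.125

Step 1: Sum all values: 48 + 31 + 50 + 46 + 35 + 47 + 30 + 10 = 297
Step 2: Count the number of values: n = 8
Step 3: Mean = sum / n = 297 / 8 = 37.125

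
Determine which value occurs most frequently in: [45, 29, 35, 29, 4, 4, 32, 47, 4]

4

Step 1: Count the frequency of each value:
  4: appears 3 time(s)
  29: appears 2 time(s)
  32: appears 1 time(s)
  35: appears 1 time(s)
  45: appears 1 time(s)
  47: appears 1 time(s)
Step 2: The value 4 appears most frequently (3 times).
Step 3: Mode = 4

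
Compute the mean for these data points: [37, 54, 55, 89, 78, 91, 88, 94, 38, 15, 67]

64.1818

Step 1: Sum all values: 37 + 54 + 55 + 89 + 78 + 91 + 88 + 94 + 38 + 15 + 67 = 706
Step 2: Count the number of values: n = 11
Step 3: Mean = sum / n = 706 / 11 = 64.1818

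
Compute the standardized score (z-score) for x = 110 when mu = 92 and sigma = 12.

1.5

Step 1: Recall the z-score formula: z = (x - mu) / sigma
Step 2: Substitute values: z = (110 - 92) / 12
Step 3: z = 18 / 12 = 1.5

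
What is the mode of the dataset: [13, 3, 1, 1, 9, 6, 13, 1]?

1

Step 1: Count the frequency of each value:
  1: appears 3 time(s)
  3: appears 1 time(s)
  6: appears 1 time(s)
  9: appears 1 time(s)
  13: appears 2 time(s)
Step 2: The value 1 appears most frequently (3 times).
Step 3: Mode = 1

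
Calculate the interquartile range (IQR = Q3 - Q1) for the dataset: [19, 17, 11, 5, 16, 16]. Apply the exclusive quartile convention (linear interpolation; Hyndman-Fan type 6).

8

Step 1: Sort the data: [5, 11, 16, 16, 17, 19]
Step 2: n = 6
Step 3: Using the exclusive quartile method:
  Q1 = 9.5
  Q2 (median) = 16
  Q3 = 17.5
  IQR = Q3 - Q1 = 17.5 - 9.5 = 8
Step 4: IQR = 8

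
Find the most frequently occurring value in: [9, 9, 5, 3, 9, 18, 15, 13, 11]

9

Step 1: Count the frequency of each value:
  3: appears 1 time(s)
  5: appears 1 time(s)
  9: appears 3 time(s)
  11: appears 1 time(s)
  13: appears 1 time(s)
  15: appears 1 time(s)
  18: appears 1 time(s)
Step 2: The value 9 appears most frequently (3 times).
Step 3: Mode = 9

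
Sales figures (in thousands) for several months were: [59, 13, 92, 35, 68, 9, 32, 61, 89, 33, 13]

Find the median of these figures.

35

Step 1: Sort the data in ascending order: [9, 13, 13, 32, 33, 35, 59, 61, 68, 89, 92]
Step 2: The number of values is n = 11.
Step 3: Since n is odd, the median is the middle value at position 6: 35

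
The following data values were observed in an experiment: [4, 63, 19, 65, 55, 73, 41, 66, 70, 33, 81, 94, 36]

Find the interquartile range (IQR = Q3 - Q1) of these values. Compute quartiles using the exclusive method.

37

Step 1: Sort the data: [4, 19, 33, 36, 41, 55, 63, 65, 66, 70, 73, 81, 94]
Step 2: n = 13
Step 3: Using the exclusive quartile method:
  Q1 = 34.5
  Q2 (median) = 63
  Q3 = 71.5
  IQR = Q3 - Q1 = 71.5 - 34.5 = 37
Step 4: IQR = 37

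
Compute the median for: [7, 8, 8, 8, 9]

8

Step 1: Sort the data in ascending order: [7, 8, 8, 8, 9]
Step 2: The number of values is n = 5.
Step 3: Since n is odd, the median is the middle value at position 3: 8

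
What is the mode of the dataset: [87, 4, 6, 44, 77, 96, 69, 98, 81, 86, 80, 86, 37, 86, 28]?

86

Step 1: Count the frequency of each value:
  4: appears 1 time(s)
  6: appears 1 time(s)
  28: appears 1 time(s)
  37: appears 1 time(s)
  44: appears 1 time(s)
  69: appears 1 time(s)
  77: appears 1 time(s)
  80: appears 1 time(s)
  81: appears 1 time(s)
  86: appears 3 time(s)
  87: appears 1 time(s)
  96: appears 1 time(s)
  98: appears 1 time(s)
Step 2: The value 86 appears most frequently (3 times).
Step 3: Mode = 86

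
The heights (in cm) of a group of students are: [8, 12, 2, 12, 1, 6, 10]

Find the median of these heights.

8

Step 1: Sort the data in ascending order: [1, 2, 6, 8, 10, 12, 12]
Step 2: The number of values is n = 7.
Step 3: Since n is odd, the median is the middle value at position 4: 8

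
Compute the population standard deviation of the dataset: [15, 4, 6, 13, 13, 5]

4.4222

Step 1: Compute the mean: 9.3333
Step 2: Sum of squared deviations from the mean: 117.3333
Step 3: Population variance = 117.3333 / 6 = 19.5556
Step 4: Standard deviation = sqrt(19.5556) = 4.4222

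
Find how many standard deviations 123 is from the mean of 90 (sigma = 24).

1.375

Step 1: Recall the z-score formula: z = (x - mu) / sigma
Step 2: Substitute values: z = (123 - 90) / 24
Step 3: z = 33 / 24 = 1.375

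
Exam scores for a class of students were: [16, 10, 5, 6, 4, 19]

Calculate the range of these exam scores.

15

Step 1: Identify the maximum value: max = 19
Step 2: Identify the minimum value: min = 4
Step 3: Range = max - min = 19 - 4 = 15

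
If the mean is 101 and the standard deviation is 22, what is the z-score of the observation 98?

-0.1364

Step 1: Recall the z-score formula: z = (x - mu) / sigma
Step 2: Substitute values: z = (98 - 101) / 22
Step 3: z = -3 / 22 = -0.1364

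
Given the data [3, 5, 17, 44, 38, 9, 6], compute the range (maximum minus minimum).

41

Step 1: Identify the maximum value: max = 44
Step 2: Identify the minimum value: min = 3
Step 3: Range = max - min = 44 - 3 = 41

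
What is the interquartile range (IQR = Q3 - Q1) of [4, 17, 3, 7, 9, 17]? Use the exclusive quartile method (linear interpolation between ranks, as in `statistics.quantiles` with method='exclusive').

13.25

Step 1: Sort the data: [3, 4, 7, 9, 17, 17]
Step 2: n = 6
Step 3: Using the exclusive quartile method:
  Q1 = 3.75
  Q2 (median) = 8
  Q3 = 17
  IQR = Q3 - Q1 = 17 - 3.75 = 13.25
Step 4: IQR = 13.25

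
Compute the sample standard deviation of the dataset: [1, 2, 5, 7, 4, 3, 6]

2.1602

Step 1: Compute the mean: 4
Step 2: Sum of squared deviations from the mean: 28
Step 3: Sample variance = 28 / 6 = 4.6667
Step 4: Standard deviation = sqrt(4.6667) = 2.1602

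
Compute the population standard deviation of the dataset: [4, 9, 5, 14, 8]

3.5214

Step 1: Compute the mean: 8
Step 2: Sum of squared deviations from the mean: 62
Step 3: Population variance = 62 / 5 = 12.4
Step 4: Standard deviation = sqrt(12.4) = 3.5214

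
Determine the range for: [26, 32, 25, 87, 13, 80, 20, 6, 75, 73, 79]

81

Step 1: Identify the maximum value: max = 87
Step 2: Identify the minimum value: min = 6
Step 3: Range = max - min = 87 - 6 = 81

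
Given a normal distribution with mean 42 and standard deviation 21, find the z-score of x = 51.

0.4286

Step 1: Recall the z-score formula: z = (x - mu) / sigma
Step 2: Substitute values: z = (51 - 42) / 21
Step 3: z = 9 / 21 = 0.4286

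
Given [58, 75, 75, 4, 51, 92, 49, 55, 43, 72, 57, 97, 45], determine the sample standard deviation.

23.9326

Step 1: Compute the mean: 59.4615
Step 2: Sum of squared deviations from the mean: 6873.2308
Step 3: Sample variance = 6873.2308 / 12 = 572.7692
Step 4: Standard deviation = sqrt(572.7692) = 23.9326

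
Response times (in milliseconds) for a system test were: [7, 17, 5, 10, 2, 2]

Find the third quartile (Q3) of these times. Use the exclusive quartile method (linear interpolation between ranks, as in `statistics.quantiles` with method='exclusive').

11.75

Step 1: Sort the data: [2, 2, 5, 7, 10, 17]
Step 2: n = 6
Step 3: Using the exclusive quartile method:
  Q1 = 2
  Q2 (median) = 6
  Q3 = 11.75
  IQR = Q3 - Q1 = 11.75 - 2 = 9.75
Step 4: Q3 = 11.75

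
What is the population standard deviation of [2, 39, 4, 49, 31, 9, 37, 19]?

16.5888

Step 1: Compute the mean: 23.75
Step 2: Sum of squared deviations from the mean: 2201.5
Step 3: Population variance = 2201.5 / 8 = 275.1875
Step 4: Standard deviation = sqrt(275.1875) = 16.5888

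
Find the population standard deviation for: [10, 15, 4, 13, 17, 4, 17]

5.206

Step 1: Compute the mean: 11.4286
Step 2: Sum of squared deviations from the mean: 189.7143
Step 3: Population variance = 189.7143 / 7 = 27.102
Step 4: Standard deviation = sqrt(27.102) = 5.206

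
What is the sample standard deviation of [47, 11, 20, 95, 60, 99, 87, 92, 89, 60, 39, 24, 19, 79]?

31.9413

Step 1: Compute the mean: 58.6429
Step 2: Sum of squared deviations from the mean: 13263.2143
Step 3: Sample variance = 13263.2143 / 13 = 1020.2473
Step 4: Standard deviation = sqrt(1020.2473) = 31.9413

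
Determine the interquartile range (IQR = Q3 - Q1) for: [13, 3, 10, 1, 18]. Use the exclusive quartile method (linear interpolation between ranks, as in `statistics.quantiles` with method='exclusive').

13.5

Step 1: Sort the data: [1, 3, 10, 13, 18]
Step 2: n = 5
Step 3: Using the exclusive quartile method:
  Q1 = 2
  Q2 (median) = 10
  Q3 = 15.5
  IQR = Q3 - Q1 = 15.5 - 2 = 13.5
Step 4: IQR = 13.5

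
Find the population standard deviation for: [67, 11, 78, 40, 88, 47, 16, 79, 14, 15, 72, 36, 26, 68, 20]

26.8201

Step 1: Compute the mean: 45.1333
Step 2: Sum of squared deviations from the mean: 10789.7333
Step 3: Population variance = 10789.7333 / 15 = 719.3156
Step 4: Standard deviation = sqrt(719.3156) = 26.8201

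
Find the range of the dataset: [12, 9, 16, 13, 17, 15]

8

Step 1: Identify the maximum value: max = 17
Step 2: Identify the minimum value: min = 9
Step 3: Range = max - min = 17 - 9 = 8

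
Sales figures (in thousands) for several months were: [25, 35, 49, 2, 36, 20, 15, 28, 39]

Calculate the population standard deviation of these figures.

13.3

Step 1: Compute the mean: 27.6667
Step 2: Sum of squared deviations from the mean: 1592
Step 3: Population variance = 1592 / 9 = 176.8889
Step 4: Standard deviation = sqrt(176.8889) = 13.3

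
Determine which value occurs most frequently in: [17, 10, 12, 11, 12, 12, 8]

12

Step 1: Count the frequency of each value:
  8: appears 1 time(s)
  10: appears 1 time(s)
  11: appears 1 time(s)
  12: appears 3 time(s)
  17: appears 1 time(s)
Step 2: The value 12 appears most frequently (3 times).
Step 3: Mode = 12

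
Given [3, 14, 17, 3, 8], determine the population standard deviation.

5.6921

Step 1: Compute the mean: 9
Step 2: Sum of squared deviations from the mean: 162
Step 3: Population variance = 162 / 5 = 32.4
Step 4: Standard deviation = sqrt(32.4) = 5.6921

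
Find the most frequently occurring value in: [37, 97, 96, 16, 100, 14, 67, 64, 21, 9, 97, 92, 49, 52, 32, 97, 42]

97

Step 1: Count the frequency of each value:
  9: appears 1 time(s)
  14: appears 1 time(s)
  16: appears 1 time(s)
  21: appears 1 time(s)
  32: appears 1 time(s)
  37: appears 1 time(s)
  42: appears 1 time(s)
  49: appears 1 time(s)
  52: appears 1 time(s)
  64: appears 1 time(s)
  67: appears 1 time(s)
  92: appears 1 time(s)
  96: appears 1 time(s)
  97: appears 3 time(s)
  100: appears 1 time(s)
Step 2: The value 97 appears most frequently (3 times).
Step 3: Mode = 97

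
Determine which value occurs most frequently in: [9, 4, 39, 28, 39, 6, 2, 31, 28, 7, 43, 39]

39

Step 1: Count the frequency of each value:
  2: appears 1 time(s)
  4: appears 1 time(s)
  6: appears 1 time(s)
  7: appears 1 time(s)
  9: appears 1 time(s)
  28: appears 2 time(s)
  31: appears 1 time(s)
  39: appears 3 time(s)
  43: appears 1 time(s)
Step 2: The value 39 appears most frequently (3 times).
Step 3: Mode = 39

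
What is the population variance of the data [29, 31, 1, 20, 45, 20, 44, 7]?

220.2344

Step 1: Compute the mean: (29 + 31 + 1 + 20 + 45 + 20 + 44 + 7) / 8 = 24.625
Step 2: Compute squared deviations from the mean:
  (29 - 24.625)^2 = 19.1406
  (31 - 24.625)^2 = 40.6406
  (1 - 24.625)^2 = 558.1406
  (20 - 24.625)^2 = 21.3906
  (45 - 24.625)^2 = 415.1406
  (20 - 24.625)^2 = 21.3906
  (44 - 24.625)^2 = 375.3906
  (7 - 24.625)^2 = 310.6406
Step 3: Sum of squared deviations = 1761.875
Step 4: Population variance = 1761.875 / 8 = 220.2344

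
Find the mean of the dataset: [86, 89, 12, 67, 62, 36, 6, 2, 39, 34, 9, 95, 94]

48.5385

Step 1: Sum all values: 86 + 89 + 12 + 67 + 62 + 36 + 6 + 2 + 39 + 34 + 9 + 95 + 94 = 631
Step 2: Count the number of values: n = 13
Step 3: Mean = sum / n = 631 / 13 = 48.5385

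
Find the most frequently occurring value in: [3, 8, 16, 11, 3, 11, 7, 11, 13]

11

Step 1: Count the frequency of each value:
  3: appears 2 time(s)
  7: appears 1 time(s)
  8: appears 1 time(s)
  11: appears 3 time(s)
  13: appears 1 time(s)
  16: appears 1 time(s)
Step 2: The value 11 appears most frequently (3 times).
Step 3: Mode = 11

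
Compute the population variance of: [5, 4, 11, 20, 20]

48.4

Step 1: Compute the mean: (5 + 4 + 11 + 20 + 20) / 5 = 12
Step 2: Compute squared deviations from the mean:
  (5 - 12)^2 = 49
  (4 - 12)^2 = 64
  (11 - 12)^2 = 1
  (20 - 12)^2 = 64
  (20 - 12)^2 = 64
Step 3: Sum of squared deviations = 242
Step 4: Population variance = 242 / 5 = 48.4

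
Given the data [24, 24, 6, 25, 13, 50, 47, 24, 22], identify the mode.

24

Step 1: Count the frequency of each value:
  6: appears 1 time(s)
  13: appears 1 time(s)
  22: appears 1 time(s)
  24: appears 3 time(s)
  25: appears 1 time(s)
  47: appears 1 time(s)
  50: appears 1 time(s)
Step 2: The value 24 appears most frequently (3 times).
Step 3: Mode = 24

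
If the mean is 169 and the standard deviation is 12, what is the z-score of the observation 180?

0.9167

Step 1: Recall the z-score formula: z = (x - mu) / sigma
Step 2: Substitute values: z = (180 - 169) / 12
Step 3: z = 11 / 12 = 0.9167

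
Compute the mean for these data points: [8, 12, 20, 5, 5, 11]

10.1667

Step 1: Sum all values: 8 + 12 + 20 + 5 + 5 + 11 = 61
Step 2: Count the number of values: n = 6
Step 3: Mean = sum / n = 61 / 6 = 10.1667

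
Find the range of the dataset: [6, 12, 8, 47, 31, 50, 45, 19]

44

Step 1: Identify the maximum value: max = 50
Step 2: Identify the minimum value: min = 6
Step 3: Range = max - min = 50 - 6 = 44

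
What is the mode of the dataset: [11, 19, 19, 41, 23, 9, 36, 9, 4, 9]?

9

Step 1: Count the frequency of each value:
  4: appears 1 time(s)
  9: appears 3 time(s)
  11: appears 1 time(s)
  19: appears 2 time(s)
  23: appears 1 time(s)
  36: appears 1 time(s)
  41: appears 1 time(s)
Step 2: The value 9 appears most frequently (3 times).
Step 3: Mode = 9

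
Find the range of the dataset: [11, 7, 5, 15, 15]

10

Step 1: Identify the maximum value: max = 15
Step 2: Identify the minimum value: min = 5
Step 3: Range = max - min = 15 - 5 = 10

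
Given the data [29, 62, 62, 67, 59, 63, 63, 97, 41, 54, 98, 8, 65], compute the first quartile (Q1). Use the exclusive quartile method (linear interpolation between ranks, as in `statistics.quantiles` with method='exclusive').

47.5

Step 1: Sort the data: [8, 29, 41, 54, 59, 62, 62, 63, 63, 65, 67, 97, 98]
Step 2: n = 13
Step 3: Using the exclusive quartile method:
  Q1 = 47.5
  Q2 (median) = 62
  Q3 = 66
  IQR = Q3 - Q1 = 66 - 47.5 = 18.5
Step 4: Q1 = 47.5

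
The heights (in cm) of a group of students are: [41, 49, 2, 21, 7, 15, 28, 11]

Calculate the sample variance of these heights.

274.5

Step 1: Compute the mean: (41 + 49 + 2 + 21 + 7 + 15 + 28 + 11) / 8 = 21.75
Step 2: Compute squared deviations from the mean:
  (41 - 21.75)^2 = 370.5625
  (49 - 21.75)^2 = 742.5625
  (2 - 21.75)^2 = 390.0625
  (21 - 21.75)^2 = 0.5625
  (7 - 21.75)^2 = 217.5625
  (15 - 21.75)^2 = 45.5625
  (28 - 21.75)^2 = 39.0625
  (11 - 21.75)^2 = 115.5625
Step 3: Sum of squared deviations = 1921.5
Step 4: Sample variance = 1921.5 / 7 = 274.5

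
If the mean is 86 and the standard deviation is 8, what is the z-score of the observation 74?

-1.5

Step 1: Recall the z-score formula: z = (x - mu) / sigma
Step 2: Substitute values: z = (74 - 86) / 8
Step 3: z = -12 / 8 = -1.5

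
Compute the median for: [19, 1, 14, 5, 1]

5

Step 1: Sort the data in ascending order: [1, 1, 5, 14, 19]
Step 2: The number of values is n = 5.
Step 3: Since n is odd, the median is the middle value at position 3: 5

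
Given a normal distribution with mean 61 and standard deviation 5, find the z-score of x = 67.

1.2

Step 1: Recall the z-score formula: z = (x - mu) / sigma
Step 2: Substitute values: z = (67 - 61) / 5
Step 3: z = 6 / 5 = 1.2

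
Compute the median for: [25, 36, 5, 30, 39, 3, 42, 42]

33

Step 1: Sort the data in ascending order: [3, 5, 25, 30, 36, 39, 42, 42]
Step 2: The number of values is n = 8.
Step 3: Since n is even, the median is the average of positions 4 and 5:
  Median = (30 + 36) / 2 = 33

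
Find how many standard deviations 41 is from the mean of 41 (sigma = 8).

0

Step 1: Recall the z-score formula: z = (x - mu) / sigma
Step 2: Substitute values: z = (41 - 41) / 8
Step 3: z = 0 / 8 = 0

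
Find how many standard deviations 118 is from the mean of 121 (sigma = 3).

-1

Step 1: Recall the z-score formula: z = (x - mu) / sigma
Step 2: Substitute values: z = (118 - 121) / 3
Step 3: z = -3 / 3 = -1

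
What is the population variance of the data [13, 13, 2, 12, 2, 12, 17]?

28.9796

Step 1: Compute the mean: (13 + 13 + 2 + 12 + 2 + 12 + 17) / 7 = 10.1429
Step 2: Compute squared deviations from the mean:
  (13 - 10.1429)^2 = 8.1633
  (13 - 10.1429)^2 = 8.1633
  (2 - 10.1429)^2 = 66.3061
  (12 - 10.1429)^2 = 3.449
  (2 - 10.1429)^2 = 66.3061
  (12 - 10.1429)^2 = 3.449
  (17 - 10.1429)^2 = 47.0204
Step 3: Sum of squared deviations = 202.8571
Step 4: Population variance = 202.8571 / 7 = 28.9796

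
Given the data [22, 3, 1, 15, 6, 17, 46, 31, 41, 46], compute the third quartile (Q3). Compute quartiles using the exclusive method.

42.25

Step 1: Sort the data: [1, 3, 6, 15, 17, 22, 31, 41, 46, 46]
Step 2: n = 10
Step 3: Using the exclusive quartile method:
  Q1 = 5.25
  Q2 (median) = 19.5
  Q3 = 42.25
  IQR = Q3 - Q1 = 42.25 - 5.25 = 37
Step 4: Q3 = 42.25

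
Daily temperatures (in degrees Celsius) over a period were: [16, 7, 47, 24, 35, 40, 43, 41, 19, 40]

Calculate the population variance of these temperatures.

167.16

Step 1: Compute the mean: (16 + 7 + 47 + 24 + 35 + 40 + 43 + 41 + 19 + 40) / 10 = 31.2
Step 2: Compute squared deviations from the mean:
  (16 - 31.2)^2 = 231.04
  (7 - 31.2)^2 = 585.64
  (47 - 31.2)^2 = 249.64
  (24 - 31.2)^2 = 51.84
  (35 - 31.2)^2 = 14.44
  (40 - 31.2)^2 = 77.44
  (43 - 31.2)^2 = 139.24
  (41 - 31.2)^2 = 96.04
  (19 - 31.2)^2 = 148.84
  (40 - 31.2)^2 = 77.44
Step 3: Sum of squared deviations = 1671.6
Step 4: Population variance = 1671.6 / 10 = 167.16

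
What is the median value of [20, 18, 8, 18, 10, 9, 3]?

10

Step 1: Sort the data in ascending order: [3, 8, 9, 10, 18, 18, 20]
Step 2: The number of values is n = 7.
Step 3: Since n is odd, the median is the middle value at position 4: 10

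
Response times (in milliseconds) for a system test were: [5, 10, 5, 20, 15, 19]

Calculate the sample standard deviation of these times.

6.6833

Step 1: Compute the mean: 12.3333
Step 2: Sum of squared deviations from the mean: 223.3333
Step 3: Sample variance = 223.3333 / 5 = 44.6667
Step 4: Standard deviation = sqrt(44.6667) = 6.6833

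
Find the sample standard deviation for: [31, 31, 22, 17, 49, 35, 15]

11.7737

Step 1: Compute the mean: 28.5714
Step 2: Sum of squared deviations from the mean: 831.7143
Step 3: Sample variance = 831.7143 / 6 = 138.619
Step 4: Standard deviation = sqrt(138.619) = 11.7737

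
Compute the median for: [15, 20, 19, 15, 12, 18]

16.5

Step 1: Sort the data in ascending order: [12, 15, 15, 18, 19, 20]
Step 2: The number of values is n = 6.
Step 3: Since n is even, the median is the average of positions 3 and 4:
  Median = (15 + 18) / 2 = 16.5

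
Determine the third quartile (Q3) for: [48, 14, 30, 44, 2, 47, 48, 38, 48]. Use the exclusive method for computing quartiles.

48

Step 1: Sort the data: [2, 14, 30, 38, 44, 47, 48, 48, 48]
Step 2: n = 9
Step 3: Using the exclusive quartile method:
  Q1 = 22
  Q2 (median) = 44
  Q3 = 48
  IQR = Q3 - Q1 = 48 - 22 = 26
Step 4: Q3 = 48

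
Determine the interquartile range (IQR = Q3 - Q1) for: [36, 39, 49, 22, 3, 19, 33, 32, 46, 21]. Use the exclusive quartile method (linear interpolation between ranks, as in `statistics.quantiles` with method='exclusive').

20.25

Step 1: Sort the data: [3, 19, 21, 22, 32, 33, 36, 39, 46, 49]
Step 2: n = 10
Step 3: Using the exclusive quartile method:
  Q1 = 20.5
  Q2 (median) = 32.5
  Q3 = 40.75
  IQR = Q3 - Q1 = 40.75 - 20.5 = 20.25
Step 4: IQR = 20.25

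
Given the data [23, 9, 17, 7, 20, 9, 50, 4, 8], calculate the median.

9

Step 1: Sort the data in ascending order: [4, 7, 8, 9, 9, 17, 20, 23, 50]
Step 2: The number of values is n = 9.
Step 3: Since n is odd, the median is the middle value at position 5: 9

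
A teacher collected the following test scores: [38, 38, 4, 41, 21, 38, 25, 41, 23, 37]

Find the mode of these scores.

38

Step 1: Count the frequency of each value:
  4: appears 1 time(s)
  21: appears 1 time(s)
  23: appears 1 time(s)
  25: appears 1 time(s)
  37: appears 1 time(s)
  38: appears 3 time(s)
  41: appears 2 time(s)
Step 2: The value 38 appears most frequently (3 times).
Step 3: Mode = 38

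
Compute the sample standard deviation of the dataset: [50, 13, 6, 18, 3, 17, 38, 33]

16.4729

Step 1: Compute the mean: 22.25
Step 2: Sum of squared deviations from the mean: 1899.5
Step 3: Sample variance = 1899.5 / 7 = 271.3571
Step 4: Standard deviation = sqrt(271.3571) = 16.4729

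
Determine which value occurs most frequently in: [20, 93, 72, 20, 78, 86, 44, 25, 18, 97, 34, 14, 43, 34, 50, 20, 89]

20

Step 1: Count the frequency of each value:
  14: appears 1 time(s)
  18: appears 1 time(s)
  20: appears 3 time(s)
  25: appears 1 time(s)
  34: appears 2 time(s)
  43: appears 1 time(s)
  44: appears 1 time(s)
  50: appears 1 time(s)
  72: appears 1 time(s)
  78: appears 1 time(s)
  86: appears 1 time(s)
  89: appears 1 time(s)
  93: appears 1 time(s)
  97: appears 1 time(s)
Step 2: The value 20 appears most frequently (3 times).
Step 3: Mode = 20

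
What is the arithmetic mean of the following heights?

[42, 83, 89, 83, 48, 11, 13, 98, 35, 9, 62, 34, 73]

52.3077

Step 1: Sum all values: 42 + 83 + 89 + 83 + 48 + 11 + 13 + 98 + 35 + 9 + 62 + 34 + 73 = 680
Step 2: Count the number of values: n = 13
Step 3: Mean = sum / n = 680 / 13 = 52.3077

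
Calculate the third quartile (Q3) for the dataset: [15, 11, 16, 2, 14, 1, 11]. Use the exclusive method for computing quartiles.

15

Step 1: Sort the data: [1, 2, 11, 11, 14, 15, 16]
Step 2: n = 7
Step 3: Using the exclusive quartile method:
  Q1 = 2
  Q2 (median) = 11
  Q3 = 15
  IQR = Q3 - Q1 = 15 - 2 = 13
Step 4: Q3 = 15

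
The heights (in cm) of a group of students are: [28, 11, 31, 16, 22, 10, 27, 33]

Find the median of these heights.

24.5

Step 1: Sort the data in ascending order: [10, 11, 16, 22, 27, 28, 31, 33]
Step 2: The number of values is n = 8.
Step 3: Since n is even, the median is the average of positions 4 and 5:
  Median = (22 + 27) / 2 = 24.5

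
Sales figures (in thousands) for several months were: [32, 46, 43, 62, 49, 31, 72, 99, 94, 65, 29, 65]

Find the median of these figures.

55.5

Step 1: Sort the data in ascending order: [29, 31, 32, 43, 46, 49, 62, 65, 65, 72, 94, 99]
Step 2: The number of values is n = 12.
Step 3: Since n is even, the median is the average of positions 6 and 7:
  Median = (49 + 62) / 2 = 55.5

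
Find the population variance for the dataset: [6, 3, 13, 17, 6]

26.8

Step 1: Compute the mean: (6 + 3 + 13 + 17 + 6) / 5 = 9
Step 2: Compute squared deviations from the mean:
  (6 - 9)^2 = 9
  (3 - 9)^2 = 36
  (13 - 9)^2 = 16
  (17 - 9)^2 = 64
  (6 - 9)^2 = 9
Step 3: Sum of squared deviations = 134
Step 4: Population variance = 134 / 5 = 26.8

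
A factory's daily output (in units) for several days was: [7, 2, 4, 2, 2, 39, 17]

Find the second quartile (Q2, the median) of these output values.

4

Step 1: Sort the data: [2, 2, 2, 4, 7, 17, 39]
Step 2: n = 7
Step 3: Q2 is the median. Since n is odd, it is the middle value at position 4: 4
Step 4: Q2 = 4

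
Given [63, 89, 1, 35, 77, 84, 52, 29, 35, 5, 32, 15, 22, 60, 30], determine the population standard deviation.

26.7743

Step 1: Compute the mean: 41.9333
Step 2: Sum of squared deviations from the mean: 10752.9333
Step 3: Population variance = 10752.9333 / 15 = 716.8622
Step 4: Standard deviation = sqrt(716.8622) = 26.7743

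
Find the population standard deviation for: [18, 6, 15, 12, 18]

4.49

Step 1: Compute the mean: 13.8
Step 2: Sum of squared deviations from the mean: 100.8
Step 3: Population variance = 100.8 / 5 = 20.16
Step 4: Standard deviation = sqrt(20.16) = 4.49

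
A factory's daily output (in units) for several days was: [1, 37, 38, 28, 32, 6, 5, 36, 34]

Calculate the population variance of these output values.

211.4321

Step 1: Compute the mean: (1 + 37 + 38 + 28 + 32 + 6 + 5 + 36 + 34) / 9 = 24.1111
Step 2: Compute squared deviations from the mean:
  (1 - 24.1111)^2 = 534.1235
  (37 - 24.1111)^2 = 166.1235
  (38 - 24.1111)^2 = 192.9012
  (28 - 24.1111)^2 = 15.1235
  (32 - 24.1111)^2 = 62.2346
  (6 - 24.1111)^2 = 328.0123
  (5 - 24.1111)^2 = 365.2346
  (36 - 24.1111)^2 = 141.3457
  (34 - 24.1111)^2 = 97.7901
Step 3: Sum of squared deviations = 1902.8889
Step 4: Population variance = 1902.8889 / 9 = 211.4321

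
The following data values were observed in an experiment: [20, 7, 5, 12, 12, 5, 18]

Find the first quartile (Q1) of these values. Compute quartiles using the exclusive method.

5

Step 1: Sort the data: [5, 5, 7, 12, 12, 18, 20]
Step 2: n = 7
Step 3: Using the exclusive quartile method:
  Q1 = 5
  Q2 (median) = 12
  Q3 = 18
  IQR = Q3 - Q1 = 18 - 5 = 13
Step 4: Q1 = 5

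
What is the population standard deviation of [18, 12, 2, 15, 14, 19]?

5.5877

Step 1: Compute the mean: 13.3333
Step 2: Sum of squared deviations from the mean: 187.3333
Step 3: Population variance = 187.3333 / 6 = 31.2222
Step 4: Standard deviation = sqrt(31.2222) = 5.5877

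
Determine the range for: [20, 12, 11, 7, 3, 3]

17

Step 1: Identify the maximum value: max = 20
Step 2: Identify the minimum value: min = 3
Step 3: Range = max - min = 20 - 3 = 17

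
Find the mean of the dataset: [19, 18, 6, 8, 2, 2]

9.1667

Step 1: Sum all values: 19 + 18 + 6 + 8 + 2 + 2 = 55
Step 2: Count the number of values: n = 6
Step 3: Mean = sum / n = 55 / 6 = 9.1667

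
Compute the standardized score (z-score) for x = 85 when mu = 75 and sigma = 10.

1

Step 1: Recall the z-score formula: z = (x - mu) / sigma
Step 2: Substitute values: z = (85 - 75) / 10
Step 3: z = 10 / 10 = 1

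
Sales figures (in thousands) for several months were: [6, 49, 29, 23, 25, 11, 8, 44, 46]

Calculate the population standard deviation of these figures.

15.6899

Step 1: Compute the mean: 26.7778
Step 2: Sum of squared deviations from the mean: 2215.5556
Step 3: Population variance = 2215.5556 / 9 = 246.1728
Step 4: Standard deviation = sqrt(246.1728) = 15.6899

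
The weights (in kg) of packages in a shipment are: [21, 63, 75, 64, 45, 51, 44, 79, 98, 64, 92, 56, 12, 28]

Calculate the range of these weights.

86

Step 1: Identify the maximum value: max = 98
Step 2: Identify the minimum value: min = 12
Step 3: Range = max - min = 98 - 12 = 86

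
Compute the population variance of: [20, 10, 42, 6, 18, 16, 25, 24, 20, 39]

116.2

Step 1: Compute the mean: (20 + 10 + 42 + 6 + 18 + 16 + 25 + 24 + 20 + 39) / 10 = 22
Step 2: Compute squared deviations from the mean:
  (20 - 22)^2 = 4
  (10 - 22)^2 = 144
  (42 - 22)^2 = 400
  (6 - 22)^2 = 256
  (18 - 22)^2 = 16
  (16 - 22)^2 = 36
  (25 - 22)^2 = 9
  (24 - 22)^2 = 4
  (20 - 22)^2 = 4
  (39 - 22)^2 = 289
Step 3: Sum of squared deviations = 1162
Step 4: Population variance = 1162 / 10 = 116.2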